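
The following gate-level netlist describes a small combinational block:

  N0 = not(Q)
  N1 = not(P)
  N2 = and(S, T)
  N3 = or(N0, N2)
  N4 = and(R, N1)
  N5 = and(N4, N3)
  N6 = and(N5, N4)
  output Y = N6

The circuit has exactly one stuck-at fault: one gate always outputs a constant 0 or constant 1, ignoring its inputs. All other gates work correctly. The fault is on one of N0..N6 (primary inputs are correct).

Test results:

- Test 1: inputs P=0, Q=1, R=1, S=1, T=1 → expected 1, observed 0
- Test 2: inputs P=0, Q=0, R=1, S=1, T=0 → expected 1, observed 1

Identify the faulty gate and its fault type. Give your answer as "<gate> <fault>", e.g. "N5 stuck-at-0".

N2 stuck-at-0

Fault-free values for test 1 (P=0, Q=1, R=1, S=1, T=1): N0=0, N1=1, N2=1, N3=1, N4=1, N5=1, N6=1, giving Y=1. Observed 0.
Test 1: faults giving observed 0 are {N1 stuck-at-0, N2 stuck-at-0, N3 stuck-at-0, N4 stuck-at-0, N5 stuck-at-0, N6 stuck-at-0}.
Test 2 (P=0, Q=0, R=1, S=1, T=0): fault-free N0=1, N1=1, N2=0, N3=1, N4=1, N5=1, N6=1 → 1; observed 1. Eliminates N1 stuck-at-0, N3 stuck-at-0, N4 stuck-at-0, N5 stuck-at-0, N6 stuck-at-0.
Only N2 stuck-at-0 is consistent with every test.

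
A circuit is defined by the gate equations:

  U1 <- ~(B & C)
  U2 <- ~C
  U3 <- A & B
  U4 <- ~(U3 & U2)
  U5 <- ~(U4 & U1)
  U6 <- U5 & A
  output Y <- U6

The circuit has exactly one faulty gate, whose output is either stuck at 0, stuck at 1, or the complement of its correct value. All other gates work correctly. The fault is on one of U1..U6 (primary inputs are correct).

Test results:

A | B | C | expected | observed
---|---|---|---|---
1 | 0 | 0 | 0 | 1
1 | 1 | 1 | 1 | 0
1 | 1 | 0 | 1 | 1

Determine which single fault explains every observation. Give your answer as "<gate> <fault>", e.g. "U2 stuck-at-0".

Fault-free values for test 1 (A=1, B=0, C=0): U1=1, U2=1, U3=0, U4=1, U5=0, U6=0, giving Y=0. Observed 1.
Test 1: faults giving observed 1 are {U1 stuck-at-0, U1 inverted output, U3 stuck-at-1, U3 inverted output, U4 stuck-at-0, U4 inverted output, U5 stuck-at-1, U5 inverted output, U6 stuck-at-1, U6 inverted output}.
Test 2 (A=1, B=1, C=1): fault-free U1=0, U2=0, U3=1, U4=1, U5=1, U6=1 → 1; observed 0. Eliminates U1 stuck-at-0, U3 stuck-at-1, U3 inverted output, U4 stuck-at-0, U4 inverted output, U5 stuck-at-1, U6 stuck-at-1.
Test 3 (A=1, B=1, C=0): fault-free U1=1, U2=1, U3=1, U4=0, U5=1, U6=1 → 1; observed 1. Eliminates U5 inverted output, U6 inverted output.
Only U1 inverted output is consistent with every test.

U1 inverted output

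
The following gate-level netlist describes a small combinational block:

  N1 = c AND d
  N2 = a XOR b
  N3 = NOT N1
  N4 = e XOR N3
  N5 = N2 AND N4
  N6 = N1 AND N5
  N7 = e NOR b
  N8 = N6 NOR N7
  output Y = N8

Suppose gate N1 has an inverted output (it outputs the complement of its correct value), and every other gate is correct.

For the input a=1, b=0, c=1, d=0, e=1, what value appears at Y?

Propagate with N1 forced: N1=1 [inverted output], N2=1, N3=0, N4=1, N5=1, N6=1, N7=0, N8=0.
So Y = 0. (Without the fault it would be 1.)

0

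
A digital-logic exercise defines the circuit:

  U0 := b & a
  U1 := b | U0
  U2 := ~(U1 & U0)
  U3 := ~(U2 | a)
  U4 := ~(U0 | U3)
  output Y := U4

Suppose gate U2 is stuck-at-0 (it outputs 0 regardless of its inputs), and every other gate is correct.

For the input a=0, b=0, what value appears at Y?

Propagate with U2 forced: U0=0, U1=0, U2=0 [stuck-at-0], U3=1, U4=0.
So Y = 0. (Without the fault it would be 1.)

0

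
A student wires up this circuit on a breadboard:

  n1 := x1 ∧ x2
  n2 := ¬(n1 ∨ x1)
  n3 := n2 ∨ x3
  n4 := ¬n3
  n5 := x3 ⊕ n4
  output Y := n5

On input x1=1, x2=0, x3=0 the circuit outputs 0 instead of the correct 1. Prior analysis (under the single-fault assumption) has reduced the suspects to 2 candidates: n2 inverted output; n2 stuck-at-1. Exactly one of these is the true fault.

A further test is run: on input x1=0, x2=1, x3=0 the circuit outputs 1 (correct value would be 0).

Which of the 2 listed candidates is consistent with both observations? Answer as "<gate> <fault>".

Evaluate each candidate on input x1=0, x2=1, x3=0:
  n2 inverted output: n1=0, n2=0 [inverted output], n3=0, n4=1, n5=1 → 1 — matches
  n2 stuck-at-1: n1=0, n2=1 [stuck-at-1], n3=1, n4=0, n5=0 → 0 — eliminated
Only n2 inverted output reproduces the observed 1.

n2 inverted output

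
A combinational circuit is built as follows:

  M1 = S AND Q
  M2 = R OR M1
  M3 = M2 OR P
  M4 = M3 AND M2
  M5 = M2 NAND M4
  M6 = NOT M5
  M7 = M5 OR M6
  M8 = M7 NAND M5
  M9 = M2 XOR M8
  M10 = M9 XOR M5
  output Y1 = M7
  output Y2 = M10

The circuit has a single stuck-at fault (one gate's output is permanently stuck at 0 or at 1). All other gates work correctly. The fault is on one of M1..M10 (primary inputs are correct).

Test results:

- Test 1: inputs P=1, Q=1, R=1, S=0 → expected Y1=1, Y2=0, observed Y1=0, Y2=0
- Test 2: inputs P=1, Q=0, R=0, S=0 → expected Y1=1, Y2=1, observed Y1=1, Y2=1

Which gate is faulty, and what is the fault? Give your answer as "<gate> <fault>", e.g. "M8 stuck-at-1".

Fault-free values for test 1 (P=1, Q=1, R=1, S=0): M1=0, M2=1, M3=1, M4=1, M5=0, M6=1, M7=1, M8=1, M9=0, M10=0, giving Y1=1, Y2=0. Observed Y1=0, Y2=0.
Test 1: faults giving observed Y1=0, Y2=0 are {M6 stuck-at-0, M7 stuck-at-0}.
Test 2 (P=1, Q=0, R=0, S=0): fault-free M1=0, M2=0, M3=1, M4=0, M5=1, M6=0, M7=1, M8=0, M9=0, M10=1 → Y1=1, Y2=1; observed Y1=1, Y2=1. Eliminates M7 stuck-at-0.
Only M6 stuck-at-0 is consistent with every test.

M6 stuck-at-0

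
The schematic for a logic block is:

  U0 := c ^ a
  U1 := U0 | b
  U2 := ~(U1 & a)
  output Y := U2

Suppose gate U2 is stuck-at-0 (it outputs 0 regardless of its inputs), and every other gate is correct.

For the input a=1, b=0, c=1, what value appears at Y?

0

Propagate with U2 forced: U0=0, U1=0, U2=0 [stuck-at-0].
So Y = 0. (Without the fault it would be 1.)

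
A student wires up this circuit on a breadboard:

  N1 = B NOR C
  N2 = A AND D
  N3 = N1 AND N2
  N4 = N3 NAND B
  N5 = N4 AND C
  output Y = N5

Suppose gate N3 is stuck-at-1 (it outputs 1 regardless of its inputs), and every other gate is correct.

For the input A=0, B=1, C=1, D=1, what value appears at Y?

0

Propagate with N3 forced: N1=0, N2=0, N3=1 [stuck-at-1], N4=0, N5=0.
So Y = 0. (Without the fault it would be 1.)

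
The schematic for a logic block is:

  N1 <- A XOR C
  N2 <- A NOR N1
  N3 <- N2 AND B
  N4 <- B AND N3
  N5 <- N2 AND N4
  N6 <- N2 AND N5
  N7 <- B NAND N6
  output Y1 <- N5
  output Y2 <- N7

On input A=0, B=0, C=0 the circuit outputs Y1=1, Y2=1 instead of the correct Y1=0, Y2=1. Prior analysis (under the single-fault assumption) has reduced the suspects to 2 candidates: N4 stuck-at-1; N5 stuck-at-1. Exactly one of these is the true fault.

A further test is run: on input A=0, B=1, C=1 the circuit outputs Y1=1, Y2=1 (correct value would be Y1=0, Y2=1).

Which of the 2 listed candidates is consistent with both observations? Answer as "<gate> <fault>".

Evaluate each candidate on input A=0, B=1, C=1:
  N4 stuck-at-1: N1=1, N2=0, N3=0, N4=1 [stuck-at-1], N5=0, N6=0, N7=1 → Y1=0, Y2=1 — eliminated
  N5 stuck-at-1: N1=1, N2=0, N3=0, N4=0, N5=1 [stuck-at-1], N6=0, N7=1 → Y1=1, Y2=1 — matches
Only N5 stuck-at-1 reproduces the observed Y1=1, Y2=1.

N5 stuck-at-1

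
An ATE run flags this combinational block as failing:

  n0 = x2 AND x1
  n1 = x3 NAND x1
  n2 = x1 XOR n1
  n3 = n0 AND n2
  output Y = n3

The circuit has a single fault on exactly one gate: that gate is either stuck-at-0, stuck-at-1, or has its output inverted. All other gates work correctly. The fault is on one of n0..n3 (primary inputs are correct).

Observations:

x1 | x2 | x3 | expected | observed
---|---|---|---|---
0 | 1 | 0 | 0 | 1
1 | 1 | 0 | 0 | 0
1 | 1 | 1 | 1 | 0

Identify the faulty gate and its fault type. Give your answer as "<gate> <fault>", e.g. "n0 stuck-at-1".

Fault-free values for test 1 (x1=0, x2=1, x3=0): n0=0, n1=1, n2=1, n3=0, giving Y=0. Observed 1.
Test 1: faults giving observed 1 are {n0 stuck-at-1, n0 inverted output, n3 stuck-at-1, n3 inverted output}.
Test 2 (x1=1, x2=1, x3=0): fault-free n0=1, n1=1, n2=0, n3=0 → 0; observed 0. Eliminates n3 stuck-at-1, n3 inverted output.
Test 3 (x1=1, x2=1, x3=1): fault-free n0=1, n1=0, n2=1, n3=1 → 1; observed 0. Eliminates n0 stuck-at-1.
Only n0 inverted output is consistent with every test.

n0 inverted output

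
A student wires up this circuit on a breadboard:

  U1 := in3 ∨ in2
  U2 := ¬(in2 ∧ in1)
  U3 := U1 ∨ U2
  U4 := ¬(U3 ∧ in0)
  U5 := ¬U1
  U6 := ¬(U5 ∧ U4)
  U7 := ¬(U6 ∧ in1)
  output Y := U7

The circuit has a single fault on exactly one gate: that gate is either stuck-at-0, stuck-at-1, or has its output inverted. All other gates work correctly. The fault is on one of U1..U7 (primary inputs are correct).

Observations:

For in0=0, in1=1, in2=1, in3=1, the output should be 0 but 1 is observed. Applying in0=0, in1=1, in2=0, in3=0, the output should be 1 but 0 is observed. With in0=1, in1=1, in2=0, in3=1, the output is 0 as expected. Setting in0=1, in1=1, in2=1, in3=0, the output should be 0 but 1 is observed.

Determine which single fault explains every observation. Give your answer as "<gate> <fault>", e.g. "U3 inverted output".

U1 inverted output

Fault-free values for test 1 (in0=0, in1=1, in2=1, in3=1): U1=1, U2=0, U3=1, U4=1, U5=0, U6=1, U7=0, giving Y=0. Observed 1.
Test 1: faults giving observed 1 are {U1 stuck-at-0, U1 inverted output, U5 stuck-at-1, U5 inverted output, U6 stuck-at-0, U6 inverted output, U7 stuck-at-1, U7 inverted output}.
Test 2 (in0=0, in1=1, in2=0, in3=0): fault-free U1=0, U2=1, U3=1, U4=1, U5=1, U6=0, U7=1 → 1; observed 0. Eliminates U1 stuck-at-0, U5 stuck-at-1, U6 stuck-at-0, U7 stuck-at-1.
Test 3 (in0=1, in1=1, in2=0, in3=1): fault-free U1=1, U2=1, U3=1, U4=0, U5=0, U6=1, U7=0 → 0; observed 0. Eliminates U6 inverted output, U7 inverted output.
Test 4 (in0=1, in1=1, in2=1, in3=0): fault-free U1=1, U2=0, U3=1, U4=0, U5=0, U6=1, U7=0 → 0; observed 1. Eliminates U5 inverted output.
Only U1 inverted output is consistent with every test.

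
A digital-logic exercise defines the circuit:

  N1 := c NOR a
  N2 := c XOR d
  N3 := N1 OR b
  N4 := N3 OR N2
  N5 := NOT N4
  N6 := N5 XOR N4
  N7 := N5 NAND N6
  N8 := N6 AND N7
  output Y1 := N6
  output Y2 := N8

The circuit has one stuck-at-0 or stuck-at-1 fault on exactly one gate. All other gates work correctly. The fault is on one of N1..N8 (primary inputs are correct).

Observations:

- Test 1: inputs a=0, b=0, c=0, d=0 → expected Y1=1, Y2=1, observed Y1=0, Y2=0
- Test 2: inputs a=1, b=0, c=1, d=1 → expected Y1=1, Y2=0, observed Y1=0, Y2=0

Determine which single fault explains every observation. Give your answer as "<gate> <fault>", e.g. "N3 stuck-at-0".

Fault-free values for test 1 (a=0, b=0, c=0, d=0): N1=1, N2=0, N3=1, N4=1, N5=0, N6=1, N7=1, N8=1, giving Y1=1, Y2=1. Observed Y1=0, Y2=0.
Test 1: faults giving observed Y1=0, Y2=0 are {N5 stuck-at-1, N6 stuck-at-0}.
Test 2 (a=1, b=0, c=1, d=1): fault-free N1=0, N2=0, N3=0, N4=0, N5=1, N6=1, N7=0, N8=0 → Y1=1, Y2=0; observed Y1=0, Y2=0. Eliminates N5 stuck-at-1.
Only N6 stuck-at-0 is consistent with every test.

N6 stuck-at-0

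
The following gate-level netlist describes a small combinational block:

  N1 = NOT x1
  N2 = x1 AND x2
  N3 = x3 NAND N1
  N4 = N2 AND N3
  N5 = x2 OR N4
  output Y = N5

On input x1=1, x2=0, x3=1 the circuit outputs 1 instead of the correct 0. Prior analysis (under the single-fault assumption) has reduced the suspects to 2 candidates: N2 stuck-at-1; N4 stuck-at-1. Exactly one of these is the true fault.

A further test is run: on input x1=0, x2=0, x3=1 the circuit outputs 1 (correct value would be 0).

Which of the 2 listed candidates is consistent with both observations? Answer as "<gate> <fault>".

N4 stuck-at-1

Evaluate each candidate on input x1=0, x2=0, x3=1:
  N2 stuck-at-1: N1=1, N2=1 [stuck-at-1], N3=0, N4=0, N5=0 → 0 — eliminated
  N4 stuck-at-1: N1=1, N2=0, N3=0, N4=1 [stuck-at-1], N5=1 → 1 — matches
Only N4 stuck-at-1 reproduces the observed 1.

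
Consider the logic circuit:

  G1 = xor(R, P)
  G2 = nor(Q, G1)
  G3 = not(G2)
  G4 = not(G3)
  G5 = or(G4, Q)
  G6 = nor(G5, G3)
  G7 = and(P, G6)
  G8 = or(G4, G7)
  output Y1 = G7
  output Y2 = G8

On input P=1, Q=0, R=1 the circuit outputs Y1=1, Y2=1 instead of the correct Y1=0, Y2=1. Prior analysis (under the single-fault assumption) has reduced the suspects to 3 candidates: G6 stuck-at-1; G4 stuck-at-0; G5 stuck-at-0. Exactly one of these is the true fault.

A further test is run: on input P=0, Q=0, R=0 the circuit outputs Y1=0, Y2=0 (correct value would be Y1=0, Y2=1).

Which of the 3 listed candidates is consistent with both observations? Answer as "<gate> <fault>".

G4 stuck-at-0

Evaluate each candidate on input P=0, Q=0, R=0:
  G6 stuck-at-1: G1=0, G2=1, G3=0, G4=1, G5=1, G6=1 [stuck-at-1], G7=0, G8=1 → Y1=0, Y2=1 — eliminated
  G4 stuck-at-0: G1=0, G2=1, G3=0, G4=0 [stuck-at-0], G5=0, G6=1, G7=0, G8=0 → Y1=0, Y2=0 — matches
  G5 stuck-at-0: G1=0, G2=1, G3=0, G4=1, G5=0 [stuck-at-0], G6=1, G7=0, G8=1 → Y1=0, Y2=1 — eliminated
Only G4 stuck-at-0 reproduces the observed Y1=0, Y2=0.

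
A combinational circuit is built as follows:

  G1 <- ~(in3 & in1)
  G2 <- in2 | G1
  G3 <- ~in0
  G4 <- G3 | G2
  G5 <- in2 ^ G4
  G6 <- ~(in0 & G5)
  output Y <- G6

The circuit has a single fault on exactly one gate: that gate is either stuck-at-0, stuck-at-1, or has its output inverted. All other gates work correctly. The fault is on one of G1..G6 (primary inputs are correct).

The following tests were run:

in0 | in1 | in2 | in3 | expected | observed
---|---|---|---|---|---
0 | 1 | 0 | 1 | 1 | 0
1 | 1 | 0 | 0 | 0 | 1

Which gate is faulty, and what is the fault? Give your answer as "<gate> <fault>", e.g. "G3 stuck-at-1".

Fault-free values for test 1 (in0=0, in1=1, in2=0, in3=1): G1=0, G2=0, G3=1, G4=1, G5=1, G6=1, giving Y=1. Observed 0.
Test 1: faults giving observed 0 are {G6 stuck-at-0, G6 inverted output}.
Test 2 (in0=1, in1=1, in2=0, in3=0): fault-free G1=1, G2=1, G3=0, G4=1, G5=1, G6=0 → 0; observed 1. Eliminates G6 stuck-at-0.
Only G6 inverted output is consistent with every test.

G6 inverted output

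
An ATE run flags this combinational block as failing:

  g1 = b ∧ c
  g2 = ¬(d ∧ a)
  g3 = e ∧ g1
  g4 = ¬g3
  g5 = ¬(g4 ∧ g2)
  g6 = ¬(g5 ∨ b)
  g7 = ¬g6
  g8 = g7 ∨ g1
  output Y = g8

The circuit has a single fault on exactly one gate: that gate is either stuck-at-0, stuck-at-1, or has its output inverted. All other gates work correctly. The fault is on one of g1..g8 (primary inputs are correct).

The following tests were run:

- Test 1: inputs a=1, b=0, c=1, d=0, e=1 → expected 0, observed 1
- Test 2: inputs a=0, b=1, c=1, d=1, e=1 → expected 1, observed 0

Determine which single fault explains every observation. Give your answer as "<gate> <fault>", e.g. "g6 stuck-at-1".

g8 inverted output

Fault-free values for test 1 (a=1, b=0, c=1, d=0, e=1): g1=0, g2=1, g3=0, g4=1, g5=0, g6=1, g7=0, g8=0, giving Y=0. Observed 1.
Test 1: faults giving observed 1 are {g1 stuck-at-1, g1 inverted output, g2 stuck-at-0, g2 inverted output, g3 stuck-at-1, g3 inverted output, g4 stuck-at-0, g4 inverted output, g5 stuck-at-1, g5 inverted output, g6 stuck-at-0, g6 inverted output, g7 stuck-at-1, g7 inverted output, g8 stuck-at-1, g8 inverted output}.
Test 2 (a=0, b=1, c=1, d=1, e=1): fault-free g1=1, g2=1, g3=1, g4=0, g5=1, g6=0, g7=1, g8=1 → 1; observed 0. Eliminates g1 stuck-at-1, g1 inverted output, g2 stuck-at-0, g2 inverted output, g3 stuck-at-1, g3 inverted output, g4 stuck-at-0, g4 inverted output, g5 stuck-at-1, g5 inverted output, g6 stuck-at-0, g6 inverted output, g7 stuck-at-1, g7 inverted output, g8 stuck-at-1.
Only g8 inverted output is consistent with every test.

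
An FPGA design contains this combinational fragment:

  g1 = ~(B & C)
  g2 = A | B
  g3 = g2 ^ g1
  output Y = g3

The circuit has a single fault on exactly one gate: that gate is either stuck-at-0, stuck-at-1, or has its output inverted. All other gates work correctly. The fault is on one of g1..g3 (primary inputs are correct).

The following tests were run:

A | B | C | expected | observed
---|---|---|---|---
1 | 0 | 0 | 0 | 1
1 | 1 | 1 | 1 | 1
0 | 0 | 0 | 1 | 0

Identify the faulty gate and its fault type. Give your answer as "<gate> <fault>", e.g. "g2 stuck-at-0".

g1 stuck-at-0

Fault-free values for test 1 (A=1, B=0, C=0): g1=1, g2=1, g3=0, giving Y=0. Observed 1.
Test 1: faults giving observed 1 are {g1 stuck-at-0, g1 inverted output, g2 stuck-at-0, g2 inverted output, g3 stuck-at-1, g3 inverted output}.
Test 2 (A=1, B=1, C=1): fault-free g1=0, g2=1, g3=1 → 1; observed 1. Eliminates g1 inverted output, g2 stuck-at-0, g2 inverted output, g3 inverted output.
Test 3 (A=0, B=0, C=0): fault-free g1=1, g2=0, g3=1 → 1; observed 0. Eliminates g3 stuck-at-1.
Only g1 stuck-at-0 is consistent with every test.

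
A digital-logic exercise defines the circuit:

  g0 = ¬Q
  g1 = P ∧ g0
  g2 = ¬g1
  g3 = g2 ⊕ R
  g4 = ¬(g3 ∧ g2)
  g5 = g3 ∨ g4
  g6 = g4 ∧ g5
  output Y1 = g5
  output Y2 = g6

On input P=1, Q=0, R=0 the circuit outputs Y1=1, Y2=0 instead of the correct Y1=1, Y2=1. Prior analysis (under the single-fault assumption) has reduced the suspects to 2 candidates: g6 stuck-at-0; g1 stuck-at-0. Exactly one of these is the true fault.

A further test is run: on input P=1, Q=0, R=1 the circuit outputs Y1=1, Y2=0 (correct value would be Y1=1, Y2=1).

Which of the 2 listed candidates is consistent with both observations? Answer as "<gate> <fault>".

g6 stuck-at-0

Evaluate each candidate on input P=1, Q=0, R=1:
  g6 stuck-at-0: g0=1, g1=1, g2=0, g3=1, g4=1, g5=1, g6=0 [stuck-at-0] → Y1=1, Y2=0 — matches
  g1 stuck-at-0: g0=1, g1=0 [stuck-at-0], g2=1, g3=0, g4=1, g5=1, g6=1 → Y1=1, Y2=1 — eliminated
Only g6 stuck-at-0 reproduces the observed Y1=1, Y2=0.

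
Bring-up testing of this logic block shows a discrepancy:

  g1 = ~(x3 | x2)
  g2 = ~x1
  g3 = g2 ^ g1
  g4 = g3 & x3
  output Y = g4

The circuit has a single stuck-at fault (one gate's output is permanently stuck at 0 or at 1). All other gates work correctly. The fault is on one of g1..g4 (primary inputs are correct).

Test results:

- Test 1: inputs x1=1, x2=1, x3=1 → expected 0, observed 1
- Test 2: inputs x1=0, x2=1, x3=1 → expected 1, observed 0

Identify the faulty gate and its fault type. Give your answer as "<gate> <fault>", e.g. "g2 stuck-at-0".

g1 stuck-at-1

Fault-free values for test 1 (x1=1, x2=1, x3=1): g1=0, g2=0, g3=0, g4=0, giving Y=0. Observed 1.
Test 1: faults giving observed 1 are {g1 stuck-at-1, g2 stuck-at-1, g3 stuck-at-1, g4 stuck-at-1}.
Test 2 (x1=0, x2=1, x3=1): fault-free g1=0, g2=1, g3=1, g4=1 → 1; observed 0. Eliminates g2 stuck-at-1, g3 stuck-at-1, g4 stuck-at-1.
Only g1 stuck-at-1 is consistent with every test.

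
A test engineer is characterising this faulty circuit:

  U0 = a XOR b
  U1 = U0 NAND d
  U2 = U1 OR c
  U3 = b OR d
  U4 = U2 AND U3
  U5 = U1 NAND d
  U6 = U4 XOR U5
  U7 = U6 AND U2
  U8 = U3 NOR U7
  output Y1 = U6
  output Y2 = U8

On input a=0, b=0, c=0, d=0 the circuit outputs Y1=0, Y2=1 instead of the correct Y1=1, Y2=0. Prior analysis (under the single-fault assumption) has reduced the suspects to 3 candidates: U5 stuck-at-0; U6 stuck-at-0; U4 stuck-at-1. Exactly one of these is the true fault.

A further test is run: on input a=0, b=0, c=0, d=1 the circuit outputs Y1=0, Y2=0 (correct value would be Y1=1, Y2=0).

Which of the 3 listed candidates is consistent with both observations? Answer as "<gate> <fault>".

U6 stuck-at-0

Evaluate each candidate on input a=0, b=0, c=0, d=1:
  U5 stuck-at-0: U0=0, U1=1, U2=1, U3=1, U4=1, U5=0 [stuck-at-0], U6=1, U7=1, U8=0 → Y1=1, Y2=0 — eliminated
  U6 stuck-at-0: U0=0, U1=1, U2=1, U3=1, U4=1, U5=0, U6=0 [stuck-at-0], U7=0, U8=0 → Y1=0, Y2=0 — matches
  U4 stuck-at-1: U0=0, U1=1, U2=1, U3=1, U4=1 [stuck-at-1], U5=0, U6=1, U7=1, U8=0 → Y1=1, Y2=0 — eliminated
Only U6 stuck-at-0 reproduces the observed Y1=0, Y2=0.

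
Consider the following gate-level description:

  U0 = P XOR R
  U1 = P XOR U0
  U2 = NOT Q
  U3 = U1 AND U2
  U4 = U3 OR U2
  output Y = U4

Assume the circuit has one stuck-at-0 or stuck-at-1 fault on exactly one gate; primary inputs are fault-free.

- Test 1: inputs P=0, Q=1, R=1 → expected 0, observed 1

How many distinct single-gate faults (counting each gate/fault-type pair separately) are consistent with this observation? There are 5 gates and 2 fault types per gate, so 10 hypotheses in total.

Fault-free: U0=1, U1=1, U2=0, U3=0, U4=0 → 0. Observed 1.
  U0 stuck-at-0: output 0 ✗
  U0 stuck-at-1: output 0 ✗
  U1 stuck-at-0: output 0 ✗
  U1 stuck-at-1: output 0 ✗
  U2 stuck-at-0: output 0 ✗
  U2 stuck-at-1: output 1 ✓
  U3 stuck-at-0: output 0 ✗
  U3 stuck-at-1: output 1 ✓
  U4 stuck-at-0: output 0 ✗
  U4 stuck-at-1: output 1 ✓
Consistent faults: {U2 stuck-at-1, U3 stuck-at-1, U4 stuck-at-1} — 3 in all.

3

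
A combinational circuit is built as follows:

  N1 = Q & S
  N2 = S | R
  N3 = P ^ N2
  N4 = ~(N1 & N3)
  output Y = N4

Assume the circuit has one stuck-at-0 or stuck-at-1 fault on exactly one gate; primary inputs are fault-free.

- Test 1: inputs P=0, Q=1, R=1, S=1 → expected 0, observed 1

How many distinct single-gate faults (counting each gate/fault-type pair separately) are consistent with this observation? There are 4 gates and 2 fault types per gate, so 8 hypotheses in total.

Fault-free: N1=1, N2=1, N3=1, N4=0 → 0. Observed 1.
  N1 stuck-at-0: output 1 ✓
  N1 stuck-at-1: output 0 ✗
  N2 stuck-at-0: output 1 ✓
  N2 stuck-at-1: output 0 ✗
  N3 stuck-at-0: output 1 ✓
  N3 stuck-at-1: output 0 ✗
  N4 stuck-at-0: output 0 ✗
  N4 stuck-at-1: output 1 ✓
Consistent faults: {N1 stuck-at-0, N2 stuck-at-0, N3 stuck-at-0, N4 stuck-at-1} — 4 in all.

4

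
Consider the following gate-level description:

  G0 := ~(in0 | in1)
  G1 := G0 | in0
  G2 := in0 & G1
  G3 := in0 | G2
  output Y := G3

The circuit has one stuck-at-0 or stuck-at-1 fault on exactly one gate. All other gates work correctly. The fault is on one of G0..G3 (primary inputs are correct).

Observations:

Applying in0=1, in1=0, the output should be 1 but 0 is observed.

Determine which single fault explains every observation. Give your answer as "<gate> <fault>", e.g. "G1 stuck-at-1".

Fault-free values for test 1 (in0=1, in1=0): G0=0, G1=1, G2=1, G3=1, giving Y=1. Observed 0.
Test 1: faults giving observed 0 are {G3 stuck-at-0}.
Only G3 stuck-at-0 is consistent with every test.

G3 stuck-at-0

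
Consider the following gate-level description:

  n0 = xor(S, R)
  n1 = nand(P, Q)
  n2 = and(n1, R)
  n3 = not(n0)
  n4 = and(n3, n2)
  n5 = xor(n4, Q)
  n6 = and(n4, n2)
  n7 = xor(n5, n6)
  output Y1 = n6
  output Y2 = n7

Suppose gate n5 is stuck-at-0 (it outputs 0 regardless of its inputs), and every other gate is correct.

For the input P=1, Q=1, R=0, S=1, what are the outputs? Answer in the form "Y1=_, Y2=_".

Propagate with n5 forced: n0=1, n1=0, n2=0, n3=0, n4=0, n5=0 [stuck-at-0], n6=0, n7=0.
So the outputs are Y1=0, Y2=0. (Without the fault they would be Y1=0, Y2=1.)

Y1=0, Y2=0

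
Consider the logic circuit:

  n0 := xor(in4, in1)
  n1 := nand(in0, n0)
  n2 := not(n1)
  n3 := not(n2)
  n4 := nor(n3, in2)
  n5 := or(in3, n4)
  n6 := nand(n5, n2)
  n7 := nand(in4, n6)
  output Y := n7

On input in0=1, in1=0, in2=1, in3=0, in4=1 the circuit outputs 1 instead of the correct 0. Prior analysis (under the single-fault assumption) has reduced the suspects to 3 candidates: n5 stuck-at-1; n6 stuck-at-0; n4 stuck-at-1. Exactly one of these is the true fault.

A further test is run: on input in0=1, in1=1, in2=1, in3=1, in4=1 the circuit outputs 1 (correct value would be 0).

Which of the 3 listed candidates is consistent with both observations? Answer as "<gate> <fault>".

n6 stuck-at-0

Evaluate each candidate on input in0=1, in1=1, in2=1, in3=1, in4=1:
  n5 stuck-at-1: n0=0, n1=1, n2=0, n3=1, n4=0, n5=1 [stuck-at-1], n6=1, n7=0 → 0 — eliminated
  n6 stuck-at-0: n0=0, n1=1, n2=0, n3=1, n4=0, n5=1, n6=0 [stuck-at-0], n7=1 → 1 — matches
  n4 stuck-at-1: n0=0, n1=1, n2=0, n3=1, n4=1 [stuck-at-1], n5=1, n6=1, n7=0 → 0 — eliminated
Only n6 stuck-at-0 reproduces the observed 1.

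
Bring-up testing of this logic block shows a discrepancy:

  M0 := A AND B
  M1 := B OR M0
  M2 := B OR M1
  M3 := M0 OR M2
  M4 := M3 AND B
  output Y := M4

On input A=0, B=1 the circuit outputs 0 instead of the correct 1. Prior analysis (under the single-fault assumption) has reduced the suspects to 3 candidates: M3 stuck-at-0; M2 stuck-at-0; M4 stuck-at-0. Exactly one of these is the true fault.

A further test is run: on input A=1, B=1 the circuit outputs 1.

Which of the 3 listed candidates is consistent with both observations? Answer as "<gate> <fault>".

M2 stuck-at-0

Evaluate each candidate on input A=1, B=1:
  M3 stuck-at-0: M0=1, M1=1, M2=1, M3=0 [stuck-at-0], M4=0 → 0 — eliminated
  M2 stuck-at-0: M0=1, M1=1, M2=0 [stuck-at-0], M3=1, M4=1 → 1 — matches
  M4 stuck-at-0: M0=1, M1=1, M2=1, M3=1, M4=0 [stuck-at-0] → 0 — eliminated
Only M2 stuck-at-0 reproduces the observed 1.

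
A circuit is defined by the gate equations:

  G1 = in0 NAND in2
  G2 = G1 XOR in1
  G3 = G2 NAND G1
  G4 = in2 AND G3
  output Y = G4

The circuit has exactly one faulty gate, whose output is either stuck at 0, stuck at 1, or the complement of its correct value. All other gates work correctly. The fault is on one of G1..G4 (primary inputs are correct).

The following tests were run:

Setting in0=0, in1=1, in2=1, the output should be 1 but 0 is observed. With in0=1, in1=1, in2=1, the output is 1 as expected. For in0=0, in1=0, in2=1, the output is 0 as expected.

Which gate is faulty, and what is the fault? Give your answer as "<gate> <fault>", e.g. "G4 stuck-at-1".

Fault-free values for test 1 (in0=0, in1=1, in2=1): G1=1, G2=0, G3=1, G4=1, giving Y=1. Observed 0.
Test 1: faults giving observed 0 are {G2 stuck-at-1, G2 inverted output, G3 stuck-at-0, G3 inverted output, G4 stuck-at-0, G4 inverted output}.
Test 2 (in0=1, in1=1, in2=1): fault-free G1=0, G2=1, G3=1, G4=1 → 1; observed 1. Eliminates G3 stuck-at-0, G3 inverted output, G4 stuck-at-0, G4 inverted output.
Test 3 (in0=0, in1=0, in2=1): fault-free G1=1, G2=1, G3=0, G4=0 → 0; observed 0. Eliminates G2 inverted output.
Only G2 stuck-at-1 is consistent with every test.

G2 stuck-at-1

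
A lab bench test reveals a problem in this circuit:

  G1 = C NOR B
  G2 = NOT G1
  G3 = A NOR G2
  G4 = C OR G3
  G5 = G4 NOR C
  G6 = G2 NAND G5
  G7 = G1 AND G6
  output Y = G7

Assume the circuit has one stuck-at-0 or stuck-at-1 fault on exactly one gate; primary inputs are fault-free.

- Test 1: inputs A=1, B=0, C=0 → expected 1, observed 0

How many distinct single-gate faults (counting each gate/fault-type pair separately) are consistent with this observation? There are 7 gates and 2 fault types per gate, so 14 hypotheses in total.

Fault-free: G1=1, G2=0, G3=0, G4=0, G5=1, G6=1, G7=1 → 1. Observed 0.
  G1 stuck-at-0: output 0 ✓
  G1 stuck-at-1: output 1 ✗
  G2 stuck-at-0: output 1 ✗
  G2 stuck-at-1: output 0 ✓
  G3 stuck-at-0: output 1 ✗
  G3 stuck-at-1: output 1 ✗
  G4 stuck-at-0: output 1 ✗
  G4 stuck-at-1: output 1 ✗
  G5 stuck-at-0: output 1 ✗
  G5 stuck-at-1: output 1 ✗
  G6 stuck-at-0: output 0 ✓
  G6 stuck-at-1: output 1 ✗
  G7 stuck-at-0: output 0 ✓
  G7 stuck-at-1: output 1 ✗
Consistent faults: {G1 stuck-at-0, G2 stuck-at-1, G6 stuck-at-0, G7 stuck-at-0} — 4 in all.

4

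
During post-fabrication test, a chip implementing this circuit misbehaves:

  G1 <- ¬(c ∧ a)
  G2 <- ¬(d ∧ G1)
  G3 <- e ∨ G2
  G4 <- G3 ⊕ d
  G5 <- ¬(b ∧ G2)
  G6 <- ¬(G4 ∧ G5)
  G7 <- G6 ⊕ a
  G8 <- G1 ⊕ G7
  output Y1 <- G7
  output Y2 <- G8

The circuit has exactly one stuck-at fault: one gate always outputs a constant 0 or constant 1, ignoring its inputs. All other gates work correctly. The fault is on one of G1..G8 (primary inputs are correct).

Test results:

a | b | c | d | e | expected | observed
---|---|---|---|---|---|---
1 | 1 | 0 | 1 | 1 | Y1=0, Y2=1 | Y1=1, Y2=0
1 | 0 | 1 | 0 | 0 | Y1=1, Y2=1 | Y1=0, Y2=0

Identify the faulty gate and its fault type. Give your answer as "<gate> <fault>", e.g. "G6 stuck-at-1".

G3 stuck-at-0

Fault-free values for test 1 (a=1, b=1, c=0, d=1, e=1): G1=1, G2=0, G3=1, G4=0, G5=1, G6=1, G7=0, G8=1, giving Y1=0, Y2=1. Observed Y1=1, Y2=0.
Test 1: faults giving observed Y1=1, Y2=0 are {G3 stuck-at-0, G4 stuck-at-1, G6 stuck-at-0, G7 stuck-at-1}.
Test 2 (a=1, b=0, c=1, d=0, e=0): fault-free G1=0, G2=1, G3=1, G4=1, G5=1, G6=0, G7=1, G8=1 → Y1=1, Y2=1; observed Y1=0, Y2=0. Eliminates G4 stuck-at-1, G6 stuck-at-0, G7 stuck-at-1.
Only G3 stuck-at-0 is consistent with every test.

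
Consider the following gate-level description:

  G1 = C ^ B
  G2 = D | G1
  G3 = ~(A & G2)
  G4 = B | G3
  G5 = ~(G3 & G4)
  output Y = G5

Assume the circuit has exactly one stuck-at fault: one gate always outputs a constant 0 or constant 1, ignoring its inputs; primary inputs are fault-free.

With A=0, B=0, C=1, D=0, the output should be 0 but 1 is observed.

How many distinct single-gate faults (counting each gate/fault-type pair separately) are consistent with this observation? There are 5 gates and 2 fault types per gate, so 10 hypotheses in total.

3

Fault-free: G1=1, G2=1, G3=1, G4=1, G5=0 → 0. Observed 1.
  G1 stuck-at-0: output 0 ✗
  G1 stuck-at-1: output 0 ✗
  G2 stuck-at-0: output 0 ✗
  G2 stuck-at-1: output 0 ✗
  G3 stuck-at-0: output 1 ✓
  G3 stuck-at-1: output 0 ✗
  G4 stuck-at-0: output 1 ✓
  G4 stuck-at-1: output 0 ✗
  G5 stuck-at-0: output 0 ✗
  G5 stuck-at-1: output 1 ✓
Consistent faults: {G3 stuck-at-0, G4 stuck-at-0, G5 stuck-at-1} — 3 in all.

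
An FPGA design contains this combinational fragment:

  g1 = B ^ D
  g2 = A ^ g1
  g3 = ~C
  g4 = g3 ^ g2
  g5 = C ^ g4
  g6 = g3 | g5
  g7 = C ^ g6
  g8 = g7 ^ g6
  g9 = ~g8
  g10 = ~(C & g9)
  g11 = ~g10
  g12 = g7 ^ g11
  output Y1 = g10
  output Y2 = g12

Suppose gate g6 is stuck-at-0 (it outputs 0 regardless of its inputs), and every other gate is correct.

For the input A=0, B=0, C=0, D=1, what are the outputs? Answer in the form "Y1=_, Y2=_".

Propagate with g6 forced: g1=1, g2=1, g3=1, g4=0, g5=0, g6=0 [stuck-at-0], g7=0, g8=0, g9=1, g10=1, g11=0, g12=0.
So the outputs are Y1=1, Y2=0. (Without the fault they would be Y1=1, Y2=1.)

Y1=1, Y2=0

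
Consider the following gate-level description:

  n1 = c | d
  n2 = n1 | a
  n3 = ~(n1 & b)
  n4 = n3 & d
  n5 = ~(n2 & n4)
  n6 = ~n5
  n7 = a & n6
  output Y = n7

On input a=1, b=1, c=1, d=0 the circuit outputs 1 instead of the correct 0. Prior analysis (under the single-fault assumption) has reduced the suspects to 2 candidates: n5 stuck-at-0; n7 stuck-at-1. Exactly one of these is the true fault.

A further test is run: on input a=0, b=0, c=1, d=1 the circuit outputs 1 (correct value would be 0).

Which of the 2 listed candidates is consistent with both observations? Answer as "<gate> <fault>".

n7 stuck-at-1

Evaluate each candidate on input a=0, b=0, c=1, d=1:
  n5 stuck-at-0: n1=1, n2=1, n3=1, n4=1, n5=0 [stuck-at-0], n6=1, n7=0 → 0 — eliminated
  n7 stuck-at-1: n1=1, n2=1, n3=1, n4=1, n5=0, n6=1, n7=1 [stuck-at-1] → 1 — matches
Only n7 stuck-at-1 reproduces the observed 1.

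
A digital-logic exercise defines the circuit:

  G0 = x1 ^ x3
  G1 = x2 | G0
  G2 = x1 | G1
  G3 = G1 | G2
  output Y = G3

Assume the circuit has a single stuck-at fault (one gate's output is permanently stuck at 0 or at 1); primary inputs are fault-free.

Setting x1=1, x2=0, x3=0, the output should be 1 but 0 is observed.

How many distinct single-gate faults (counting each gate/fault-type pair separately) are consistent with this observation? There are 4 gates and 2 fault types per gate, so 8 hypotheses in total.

1

Fault-free: G0=1, G1=1, G2=1, G3=1 → 1. Observed 0.
  G0 stuck-at-0: output 1 ✗
  G0 stuck-at-1: output 1 ✗
  G1 stuck-at-0: output 1 ✗
  G1 stuck-at-1: output 1 ✗
  G2 stuck-at-0: output 1 ✗
  G2 stuck-at-1: output 1 ✗
  G3 stuck-at-0: output 0 ✓
  G3 stuck-at-1: output 1 ✗
Consistent faults: {G3 stuck-at-0} — 1 in all.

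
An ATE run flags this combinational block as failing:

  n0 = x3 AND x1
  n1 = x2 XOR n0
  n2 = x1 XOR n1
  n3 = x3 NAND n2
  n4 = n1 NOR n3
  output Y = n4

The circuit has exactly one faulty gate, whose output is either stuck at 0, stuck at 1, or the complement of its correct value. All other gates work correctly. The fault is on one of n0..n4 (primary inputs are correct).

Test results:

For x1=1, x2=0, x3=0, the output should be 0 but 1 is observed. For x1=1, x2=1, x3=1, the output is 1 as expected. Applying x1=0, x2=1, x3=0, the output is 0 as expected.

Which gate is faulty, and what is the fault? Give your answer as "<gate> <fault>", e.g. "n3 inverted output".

Fault-free values for test 1 (x1=1, x2=0, x3=0): n0=0, n1=0, n2=1, n3=1, n4=0, giving Y=0. Observed 1.
Test 1: faults giving observed 1 are {n3 stuck-at-0, n3 inverted output, n4 stuck-at-1, n4 inverted output}.
Test 2 (x1=1, x2=1, x3=1): fault-free n0=1, n1=0, n2=1, n3=0, n4=1 → 1; observed 1. Eliminates n3 inverted output, n4 inverted output.
Test 3 (x1=0, x2=1, x3=0): fault-free n0=0, n1=1, n2=1, n3=1, n4=0 → 0; observed 0. Eliminates n4 stuck-at-1.
Only n3 stuck-at-0 is consistent with every test.

n3 stuck-at-0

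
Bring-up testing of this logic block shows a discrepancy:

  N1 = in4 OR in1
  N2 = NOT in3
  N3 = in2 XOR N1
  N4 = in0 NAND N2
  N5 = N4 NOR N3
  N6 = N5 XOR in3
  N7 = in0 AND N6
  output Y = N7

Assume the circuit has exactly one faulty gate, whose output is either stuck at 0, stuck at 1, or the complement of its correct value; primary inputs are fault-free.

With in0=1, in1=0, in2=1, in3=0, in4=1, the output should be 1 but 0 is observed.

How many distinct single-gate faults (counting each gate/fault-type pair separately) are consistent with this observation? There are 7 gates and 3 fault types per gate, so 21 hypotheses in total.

Fault-free: N1=1, N2=1, N3=0, N4=0, N5=1, N6=1, N7=1 → 1. Observed 0.
  N1: stuck-at-0, inverted output ✓; others ✗
  N2: stuck-at-0, inverted output ✓; others ✗
  N3: stuck-at-1, inverted output ✓; others ✗
  N4: stuck-at-1, inverted output ✓; others ✗
  N5: stuck-at-0, inverted output ✓; others ✗
  N6: stuck-at-0, inverted output ✓; others ✗
  N7: stuck-at-0, inverted output ✓; others ✗
Consistent faults: {N1 stuck-at-0, N1 inverted output, N2 stuck-at-0, N2 inverted output, N3 stuck-at-1, N3 inverted output, N4 stuck-at-1, N4 inverted output, N5 stuck-at-0, N5 inverted output, N6 stuck-at-0, N6 inverted output, N7 stuck-at-0, N7 inverted output} — 14 in all.

14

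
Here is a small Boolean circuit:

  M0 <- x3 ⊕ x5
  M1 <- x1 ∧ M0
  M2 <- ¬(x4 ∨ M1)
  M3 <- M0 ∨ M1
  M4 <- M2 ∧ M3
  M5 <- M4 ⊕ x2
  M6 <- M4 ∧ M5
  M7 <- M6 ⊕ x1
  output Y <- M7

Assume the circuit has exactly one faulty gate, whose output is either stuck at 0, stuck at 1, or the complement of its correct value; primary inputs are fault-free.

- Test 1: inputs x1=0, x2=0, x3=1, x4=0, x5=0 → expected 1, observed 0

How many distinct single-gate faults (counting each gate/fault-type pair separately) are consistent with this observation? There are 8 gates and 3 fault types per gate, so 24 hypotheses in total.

Fault-free: M0=1, M1=0, M2=1, M3=1, M4=1, M5=1, M6=1, M7=1 → 1. Observed 0.
  M0: stuck-at-0, inverted output ✓; others ✗
  M1: stuck-at-1, inverted output ✓; others ✗
  M2: stuck-at-0, inverted output ✓; others ✗
  M3: stuck-at-0, inverted output ✓; others ✗
  M4: stuck-at-0, inverted output ✓; others ✗
  M5: stuck-at-0, inverted output ✓; others ✗
  M6: stuck-at-0, inverted output ✓; others ✗
  M7: stuck-at-0, inverted output ✓; others ✗
Consistent faults: {M0 stuck-at-0, M0 inverted output, M1 stuck-at-1, M1 inverted output, M2 stuck-at-0, M2 inverted output, M3 stuck-at-0, M3 inverted output, M4 stuck-at-0, M4 inverted output, M5 stuck-at-0, M5 inverted output, M6 stuck-at-0, M6 inverted output, M7 stuck-at-0, M7 inverted output} — 16 in all.

16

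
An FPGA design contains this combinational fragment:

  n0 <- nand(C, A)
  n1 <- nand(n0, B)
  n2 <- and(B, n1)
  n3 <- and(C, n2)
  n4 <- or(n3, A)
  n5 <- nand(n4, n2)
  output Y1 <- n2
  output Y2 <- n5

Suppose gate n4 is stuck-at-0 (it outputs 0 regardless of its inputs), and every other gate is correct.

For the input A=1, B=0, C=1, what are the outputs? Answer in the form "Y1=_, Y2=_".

Propagate with n4 forced: n0=0, n1=1, n2=0, n3=0, n4=0 [stuck-at-0], n5=1.
So the outputs are Y1=0, Y2=1. (Same as the fault-free value — the fault is masked on this input.)

Y1=0, Y2=1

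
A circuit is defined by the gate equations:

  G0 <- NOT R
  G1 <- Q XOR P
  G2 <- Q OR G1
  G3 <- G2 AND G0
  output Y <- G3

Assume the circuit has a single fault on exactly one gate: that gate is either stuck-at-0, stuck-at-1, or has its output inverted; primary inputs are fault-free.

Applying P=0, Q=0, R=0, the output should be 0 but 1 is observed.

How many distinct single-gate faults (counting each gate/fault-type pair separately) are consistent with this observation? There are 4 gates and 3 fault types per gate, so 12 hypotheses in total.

6

Fault-free: G0=1, G1=0, G2=0, G3=0 → 0. Observed 1.
  G0 stuck-at-0: output 0 ✗
  G0 stuck-at-1: output 0 ✗
  G0 inverted output: output 0 ✗
  G1 stuck-at-0: output 0 ✗
  G1 stuck-at-1: output 1 ✓
  G1 inverted output: output 1 ✓
  G2 stuck-at-0: output 0 ✗
  G2 stuck-at-1: output 1 ✓
  G2 inverted output: output 1 ✓
  G3 stuck-at-0: output 0 ✗
  G3 stuck-at-1: output 1 ✓
  G3 inverted output: output 1 ✓
Consistent faults: {G1 stuck-at-1, G1 inverted output, G2 stuck-at-1, G2 inverted output, G3 stuck-at-1, G3 inverted output} — 6 in all.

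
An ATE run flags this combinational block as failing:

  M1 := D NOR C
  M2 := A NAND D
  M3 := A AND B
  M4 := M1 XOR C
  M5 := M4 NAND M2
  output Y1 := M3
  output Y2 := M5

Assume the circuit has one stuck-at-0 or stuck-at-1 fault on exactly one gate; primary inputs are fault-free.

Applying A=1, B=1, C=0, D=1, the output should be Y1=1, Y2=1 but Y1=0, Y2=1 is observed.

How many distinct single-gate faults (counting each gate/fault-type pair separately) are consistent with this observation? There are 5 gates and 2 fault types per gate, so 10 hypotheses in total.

1

Fault-free: M1=0, M2=0, M3=1, M4=0, M5=1 → Y1=1, Y2=1. Observed Y1=0, Y2=1.
  M1 stuck-at-0: output Y1=1, Y2=1 ✗
  M1 stuck-at-1: output Y1=1, Y2=1 ✗
  M2 stuck-at-0: output Y1=1, Y2=1 ✗
  M2 stuck-at-1: output Y1=1, Y2=1 ✗
  M3 stuck-at-0: output Y1=0, Y2=1 ✓
  M3 stuck-at-1: output Y1=1, Y2=1 ✗
  M4 stuck-at-0: output Y1=1, Y2=1 ✗
  M4 stuck-at-1: output Y1=1, Y2=1 ✗
  M5 stuck-at-0: output Y1=1, Y2=0 ✗
  M5 stuck-at-1: output Y1=1, Y2=1 ✗
Consistent faults: {M3 stuck-at-0} — 1 in all.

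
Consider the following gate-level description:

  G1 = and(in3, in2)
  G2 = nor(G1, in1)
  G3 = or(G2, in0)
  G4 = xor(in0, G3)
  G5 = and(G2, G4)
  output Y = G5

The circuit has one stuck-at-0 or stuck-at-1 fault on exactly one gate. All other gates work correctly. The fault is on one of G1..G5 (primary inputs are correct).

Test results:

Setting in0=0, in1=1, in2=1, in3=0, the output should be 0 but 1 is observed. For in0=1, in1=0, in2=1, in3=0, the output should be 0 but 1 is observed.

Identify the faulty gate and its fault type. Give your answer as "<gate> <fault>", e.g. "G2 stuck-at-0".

Fault-free values for test 1 (in0=0, in1=1, in2=1, in3=0): G1=0, G2=0, G3=0, G4=0, G5=0, giving Y=0. Observed 1.
Test 1: faults giving observed 1 are {G2 stuck-at-1, G5 stuck-at-1}.
Test 2 (in0=1, in1=0, in2=1, in3=0): fault-free G1=0, G2=1, G3=1, G4=0, G5=0 → 0; observed 1. Eliminates G2 stuck-at-1.
Only G5 stuck-at-1 is consistent with every test.

G5 stuck-at-1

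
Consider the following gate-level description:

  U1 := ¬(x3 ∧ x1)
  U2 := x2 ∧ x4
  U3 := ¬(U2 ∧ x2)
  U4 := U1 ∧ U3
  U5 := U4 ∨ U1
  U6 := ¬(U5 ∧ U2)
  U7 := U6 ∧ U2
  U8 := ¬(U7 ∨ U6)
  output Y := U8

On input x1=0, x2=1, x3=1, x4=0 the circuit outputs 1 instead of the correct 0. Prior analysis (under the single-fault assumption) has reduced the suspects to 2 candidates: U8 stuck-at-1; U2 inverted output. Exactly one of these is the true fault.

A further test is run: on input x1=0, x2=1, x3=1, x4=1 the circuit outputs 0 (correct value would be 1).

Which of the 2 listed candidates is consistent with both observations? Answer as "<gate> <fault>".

Evaluate each candidate on input x1=0, x2=1, x3=1, x4=1:
  U8 stuck-at-1: U1=1, U2=1, U3=0, U4=0, U5=1, U6=0, U7=0, U8=1 [stuck-at-1] → 1 — eliminated
  U2 inverted output: U1=1, U2=0 [inverted output], U3=1, U4=1, U5=1, U6=1, U7=0, U8=0 → 0 — matches
Only U2 inverted output reproduces the observed 0.

U2 inverted output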